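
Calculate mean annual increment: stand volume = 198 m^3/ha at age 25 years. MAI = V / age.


MAI = 198 / 25 = 7.92 m^3/ha/yr

7.92 m^3/ha/yr


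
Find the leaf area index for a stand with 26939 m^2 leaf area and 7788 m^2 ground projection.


LAI = 26939 / 7788 = 3.4590 ≈ 3.46

3.46


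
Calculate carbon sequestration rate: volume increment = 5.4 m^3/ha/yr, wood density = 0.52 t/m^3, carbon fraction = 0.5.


C = 5.4 * 0.52 * 0.5 = 1.404 ≈ 1.40 t C/ha/yr

1.40 t C/ha/yr


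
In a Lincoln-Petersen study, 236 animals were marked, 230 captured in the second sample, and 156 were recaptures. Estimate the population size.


N = M * C / R = 236 * 230 / 156 = 54280 / 156 = 347.95 ≈ 348

348 individuals


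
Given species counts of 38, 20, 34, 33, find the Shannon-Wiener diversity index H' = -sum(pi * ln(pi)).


Total N = 38 + 20 + 34 + 33 = 125
Per-species terms:
  p = 38/125 = 0.304000; ln(p) = -1.190728; p*ln(p) = 0.304000 * (-1.190728) = -0.361981
  p = 20/125 = 0.160000; ln(p) = -1.832581; p*ln(p) = 0.160000 * (-1.832581) = -0.293213
  p = 34/125 = 0.272000; ln(p) = -1.301953; p*ln(p) = 0.272000 * (-1.301953) = -0.354131
  p = 33/125 = 0.264000; ln(p) = -1.331806; p*ln(p) = 0.264000 * (-1.331806) = -0.351597
sum(p*ln(p)) = (-0.361981) + (-0.293213) + (-0.354131) + (-0.351597) = -1.360922
H' = -(-1.360922) = 1.360922 ≈ 1.3609

1.3609


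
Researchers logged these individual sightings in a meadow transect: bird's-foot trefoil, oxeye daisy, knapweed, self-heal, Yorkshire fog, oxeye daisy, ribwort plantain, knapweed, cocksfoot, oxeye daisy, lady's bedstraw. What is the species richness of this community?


Total individuals logged = 11
Distinct species (count of individuals): bird's-foot trefoil (1), oxeye daisy (3), knapweed (2), self-heal (1), Yorkshire fog (1), ribwort plantain (1), cocksfoot (1), lady's bedstraw (1)
Species richness = number of distinct species = 8

8


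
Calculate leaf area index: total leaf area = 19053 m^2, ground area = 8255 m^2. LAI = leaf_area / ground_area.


LAI = 19053 / 8255 = 2.3081 ≈ 2.31

2.31


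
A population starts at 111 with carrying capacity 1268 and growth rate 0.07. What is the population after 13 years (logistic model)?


(K - N0)/N0 = (1268 - 111)/111 = 1157/111 = 10.4234
r*t = 0.07 * 13 = 0.91; exp(-0.91) = 0.402524
10.4234 * 0.402524 = 4.19567
1 + 4.19567 = 5.19567
N = 1268 / 5.19567 = 244.049 ≈ 244

244


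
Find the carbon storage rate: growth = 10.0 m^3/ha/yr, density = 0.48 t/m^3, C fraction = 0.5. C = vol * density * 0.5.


C = 10.0 * 0.48 * 0.5 = 2.40 t C/ha/yr

2.40 t C/ha/yr


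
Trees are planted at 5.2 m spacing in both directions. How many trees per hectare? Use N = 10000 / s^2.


N = 10000 / 5.2^2 = 10000 / 27.04 = 369.822 ≈ 370 trees/ha

370 trees/ha


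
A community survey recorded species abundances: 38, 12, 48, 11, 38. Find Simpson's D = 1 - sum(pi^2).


Total N = 38 + 12 + 48 + 11 + 38 = 147
Per-species terms:
  p = 38/147 = 0.258503; p^2 = 0.258503^2 = 0.066824
  p = 12/147 = 0.081633; p^2 = 0.081633^2 = 0.006664
  p = 48/147 = 0.326531; p^2 = 0.326531^2 = 0.106622
  p = 11/147 = 0.074830; p^2 = 0.074830^2 = 0.005600
  p = 38/147 = 0.258503; p^2 = 0.258503^2 = 0.066824
sum(p^2) = 0.066824 + 0.006664 + 0.106622 + 0.005600 + 0.066824 = 0.252534
D = 1 - 0.252534 = 0.747466 ≈ 0.7475

0.7475


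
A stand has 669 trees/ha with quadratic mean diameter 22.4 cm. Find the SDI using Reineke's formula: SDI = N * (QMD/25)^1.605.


QMD/25 = 22.4/25 = 0.896
(0.896)^1.605 = exp(1.605 * ln(0.896)) = exp(1.605 * (-0.109815)) = exp(-0.176253) = 0.838406
SDI = 669 * 0.838406 = 560.894 ≈ 561

561


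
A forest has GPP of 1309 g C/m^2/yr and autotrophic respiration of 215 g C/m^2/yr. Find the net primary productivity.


NPP = GPP - Ra = 1309 - 215 = 1094 g C/m^2/yr

1094 g C/m^2/yr


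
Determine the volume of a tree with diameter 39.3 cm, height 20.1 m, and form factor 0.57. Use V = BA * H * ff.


(D/200)^2 = (39.3/200)^2 = 0.1965^2 = 0.03861225
BA = 3.141593 * 0.03861225 = 0.121304 m^2
V = 0.121304 * 20.1 * 0.57 = 1.38978 ≈ 1.390 m^3

1.390 m^3


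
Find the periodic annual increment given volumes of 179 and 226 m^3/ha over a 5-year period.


PAI = (V2 - V1) / period = (226 - 179) / 5 = 47 / 5 = 9.40 m^3/ha/yr

9.40 m^3/ha/yr


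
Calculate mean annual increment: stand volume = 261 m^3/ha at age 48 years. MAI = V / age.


MAI = 261 / 48 = 5.4375 ≈ 5.44 m^3/ha/yr

5.44 m^3/ha/yr


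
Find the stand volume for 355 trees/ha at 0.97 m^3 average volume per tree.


V_stand = 355 * 0.97 = 344.35 ≈ 344.4 m^3/ha

344.4 m^3/ha


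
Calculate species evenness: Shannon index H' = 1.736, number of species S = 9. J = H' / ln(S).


ln(9) = 2.19722
J = H' / ln(S) = 1.736 / 2.19722 = 0.790089 ≈ 0.7901

0.7901


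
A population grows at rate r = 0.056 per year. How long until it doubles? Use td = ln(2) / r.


td = ln(2) / 0.056 = 0.693147 / 0.056 = 12.3776 ≈ 12.4 years

12.4 years


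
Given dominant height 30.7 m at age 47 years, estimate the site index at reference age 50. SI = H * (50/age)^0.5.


50/47 = 1.06383
(1.06383)^0.5 = 1.03142
SI = 30.7 * 1.03142 = 31.6646 ≈ 31.7 m

31.7 m


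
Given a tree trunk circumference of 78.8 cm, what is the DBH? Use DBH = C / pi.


DBH = C / pi = 78.8 / 3.141593 = 25.0828 ≈ 25.08 cm

25.08 cm


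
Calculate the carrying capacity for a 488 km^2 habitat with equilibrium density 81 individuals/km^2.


K = 81 * 488 = 39528 individuals

39528 individuals


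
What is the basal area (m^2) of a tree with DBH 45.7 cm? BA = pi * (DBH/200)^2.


D/200 = 45.7/200 = 0.2285 m
(D/200)^2 = 0.2285^2 = 0.05221225
BA = 3.141593 * 0.05221225 = 0.164030 ≈ 0.1640 m^2

0.1640 m^2


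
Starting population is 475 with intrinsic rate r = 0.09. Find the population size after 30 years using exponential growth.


r*t = 0.09 * 30 = 2.7
exp(2.7) = 14.8797
N = 475 * 14.8797 = 7067.86 ≈ 7068

7068


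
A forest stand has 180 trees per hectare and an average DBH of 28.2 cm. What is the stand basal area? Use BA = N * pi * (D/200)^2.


(D/200)^2 = (28.2/200)^2 = 0.141^2 = 0.019881
Individual BA = 3.141593 * 0.019881 = 0.0624580 m^2
Stand BA = 180 * 0.0624580 = 11.2424 ≈ 11.24 m^2/ha

11.24 m^2/ha


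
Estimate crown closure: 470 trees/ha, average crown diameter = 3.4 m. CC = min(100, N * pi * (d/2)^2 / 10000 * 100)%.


(d/2)^2 = (3.4/2)^2 = 1.7^2 = 2.89
Crown area = 3.141593 * 2.89 = 9.07920 m^2
N * area / 10000 * 100 = 470 * 9.07920 / 10000 * 100 = 42.6722
CC = min(100, 42.6722) = 42.6722 ≈ 42.7%

42.7%


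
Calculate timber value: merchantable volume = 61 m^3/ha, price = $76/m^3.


Value = 61 * 76 = $4636/ha

$4636/ha


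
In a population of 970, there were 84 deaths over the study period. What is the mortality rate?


Mortality rate = 84 / 970 = 0.086598 ≈ 0.0866

0.0866


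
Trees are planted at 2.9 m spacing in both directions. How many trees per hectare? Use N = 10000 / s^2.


N = 10000 / 2.9^2 = 10000 / 8.41 = 1189.06 ≈ 1189 trees/ha

1189 trees/ha


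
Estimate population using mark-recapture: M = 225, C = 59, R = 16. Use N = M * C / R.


N = M * C / R = 225 * 59 / 16 = 13275 / 16 = 829.69 ≈ 830

830 individuals


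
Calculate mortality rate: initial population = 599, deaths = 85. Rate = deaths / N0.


Mortality rate = 85 / 599 = 0.141903 ≈ 0.1419

0.1419


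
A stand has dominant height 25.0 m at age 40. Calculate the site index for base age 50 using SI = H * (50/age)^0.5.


50/40 = 1.25000
(1.25000)^0.5 = 1.11803
SI = 25.0 * 1.11803 = 27.9508 ≈ 28.0 m

28.0 m


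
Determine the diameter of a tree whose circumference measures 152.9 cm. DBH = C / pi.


DBH = C / pi = 152.9 / 3.141593 = 48.6696 ≈ 48.67 cm

48.67 cm


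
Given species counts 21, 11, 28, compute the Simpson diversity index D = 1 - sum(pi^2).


Total N = 21 + 11 + 28 = 60
Per-species terms:
  p = 21/60 = 0.350000; p^2 = 0.350000^2 = 0.122500
  p = 11/60 = 0.183333; p^2 = 0.183333^2 = 0.033611
  p = 28/60 = 0.466667; p^2 = 0.466667^2 = 0.217778
sum(p^2) = 0.122500 + 0.033611 + 0.217778 = 0.373889
D = 1 - 0.373889 = 0.626111 ≈ 0.6261

0.6261


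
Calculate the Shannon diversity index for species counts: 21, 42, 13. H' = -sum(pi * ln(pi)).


Total N = 21 + 42 + 13 = 76
Per-species terms:
  p = 21/76 = 0.276316; ln(p) = -1.286210; p*ln(p) = 0.276316 * (-1.286210) = -0.355400
  p = 42/76 = 0.552632; ln(p) = -0.593063; p*ln(p) = 0.552632 * (-0.593063) = -0.327746
  p = 13/76 = 0.171053; ln(p) = -1.765782; p*ln(p) = 0.171053 * (-1.765782) = -0.302042
sum(p*ln(p)) = (-0.355400) + (-0.327746) + (-0.302042) = -0.985188
H' = -(-0.985188) = 0.985188 ≈ 0.9852

0.9852


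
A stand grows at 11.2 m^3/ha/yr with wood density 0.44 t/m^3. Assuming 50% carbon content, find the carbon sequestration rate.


C = 11.2 * 0.44 * 0.5 = 2.464 ≈ 2.46 t C/ha/yr

2.46 t C/ha/yr


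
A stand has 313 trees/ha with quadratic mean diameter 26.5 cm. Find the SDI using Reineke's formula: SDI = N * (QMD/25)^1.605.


QMD/25 = 26.5/25 = 1.06
(1.06)^1.605 = exp(1.605 * ln(1.06)) = exp(1.605 * 0.0582689) = exp(0.0935216) = 1.09803
SDI = 313 * 1.09803 = 343.683 ≈ 344

344


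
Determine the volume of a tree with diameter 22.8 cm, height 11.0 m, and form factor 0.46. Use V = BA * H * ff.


(D/200)^2 = (22.8/200)^2 = 0.114^2 = 0.012996
BA = 3.141593 * 0.012996 = 0.0408281 m^2
V = 0.0408281 * 11.0 * 0.46 = 0.206590 ≈ 0.207 m^3

0.207 m^3


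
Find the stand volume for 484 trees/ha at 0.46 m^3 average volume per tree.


V_stand = 484 * 0.46 = 222.64 ≈ 222.6 m^3/ha

222.6 m^3/ha


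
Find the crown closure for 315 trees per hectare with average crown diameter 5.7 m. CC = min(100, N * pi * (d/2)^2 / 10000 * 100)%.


(d/2)^2 = (5.7/2)^2 = 2.85^2 = 8.1225
Crown area = 3.141593 * 8.1225 = 25.5176 m^2
N * area / 10000 * 100 = 315 * 25.5176 / 10000 * 100 = 80.3804
CC = min(100, 80.3804) = 80.3804 ≈ 80.4%

80.4%


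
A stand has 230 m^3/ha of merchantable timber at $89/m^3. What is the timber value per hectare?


Value = 230 * 89 = $20470/ha

$20470/ha


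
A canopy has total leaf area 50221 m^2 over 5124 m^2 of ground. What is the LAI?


LAI = 50221 / 5124 = 9.8011 ≈ 9.80

9.80


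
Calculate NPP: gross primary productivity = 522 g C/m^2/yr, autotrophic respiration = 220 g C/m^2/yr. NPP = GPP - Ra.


NPP = GPP - Ra = 522 - 220 = 302 g C/m^2/yr

302 g C/m^2/yr


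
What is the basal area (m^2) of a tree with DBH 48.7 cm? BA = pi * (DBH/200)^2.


D/200 = 48.7/200 = 0.2435 m
(D/200)^2 = 0.2435^2 = 0.05929225
BA = 3.141593 * 0.05929225 = 0.186272 ≈ 0.1863 m^2

0.1863 m^2


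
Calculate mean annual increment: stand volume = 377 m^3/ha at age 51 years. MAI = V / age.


MAI = 377 / 51 = 7.3922 ≈ 7.39 m^3/ha/yr

7.39 m^3/ha/yr


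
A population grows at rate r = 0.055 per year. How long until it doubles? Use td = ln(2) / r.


td = ln(2) / 0.055 = 0.693147 / 0.055 = 12.6027 ≈ 12.6 years

12.6 years


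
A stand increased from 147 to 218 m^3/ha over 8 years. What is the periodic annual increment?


PAI = (V2 - V1) / period = (218 - 147) / 8 = 71 / 8 = 8.8750 ≈ 8.88 m^3/ha/yr

8.88 m^3/ha/yr


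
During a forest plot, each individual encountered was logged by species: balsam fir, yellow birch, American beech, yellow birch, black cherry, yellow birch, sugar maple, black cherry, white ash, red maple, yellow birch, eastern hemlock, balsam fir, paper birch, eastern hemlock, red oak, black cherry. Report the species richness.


Total individuals logged = 17
Distinct species (count of individuals): balsam fir (2), yellow birch (4), American beech (1), black cherry (3), sugar maple (1), white ash (1), red maple (1), eastern hemlock (2), paper birch (1), red oak (1)
Species richness = number of distinct species = 10

10


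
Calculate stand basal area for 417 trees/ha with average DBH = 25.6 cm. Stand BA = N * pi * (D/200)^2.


(D/200)^2 = (25.6/200)^2 = 0.128^2 = 0.016384
Individual BA = 3.141593 * 0.016384 = 0.0514719 m^2
Stand BA = 417 * 0.0514719 = 21.4638 ≈ 21.46 m^2/ha

21.46 m^2/ha


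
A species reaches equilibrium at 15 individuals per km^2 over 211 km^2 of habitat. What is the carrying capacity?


K = 15 * 211 = 3165 individuals

3165 individuals


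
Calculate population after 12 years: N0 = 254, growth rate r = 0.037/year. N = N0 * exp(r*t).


r*t = 0.037 * 12 = 0.444
exp(0.444) = 1.55893
N = 254 * 1.55893 = 395.968 ≈ 396

396


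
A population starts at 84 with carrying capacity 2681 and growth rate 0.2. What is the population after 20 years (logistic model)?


(K - N0)/N0 = (2681 - 84)/84 = 2597/84 = 30.9167
r*t = 0.2 * 20 = 4; exp(-4) = 0.0183156
30.9167 * 0.0183156 = 0.566258
1 + 0.566258 = 1.56626
N = 2681 / 1.56626 = 1711.72 ≈ 1712

1712


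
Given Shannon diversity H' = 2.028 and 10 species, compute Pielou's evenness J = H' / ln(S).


ln(10) = 2.30259
J = H' / ln(S) = 2.028 / 2.30259 = 0.880747 ≈ 0.8807

0.8807


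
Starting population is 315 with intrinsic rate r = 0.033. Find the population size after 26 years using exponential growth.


r*t = 0.033 * 26 = 0.858
exp(0.858) = 2.35844
N = 315 * 2.35844 = 742.909 ≈ 743

743


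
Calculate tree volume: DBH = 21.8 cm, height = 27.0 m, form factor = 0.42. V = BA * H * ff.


(D/200)^2 = (21.8/200)^2 = 0.109^2 = 0.011881
BA = 3.141593 * 0.011881 = 0.0373253 m^2
V = 0.0373253 * 27.0 * 0.42 = 0.423269 ≈ 0.423 m^3

0.423 m^3


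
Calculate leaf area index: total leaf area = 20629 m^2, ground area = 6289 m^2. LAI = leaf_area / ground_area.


LAI = 20629 / 6289 = 3.2802 ≈ 3.28

3.28


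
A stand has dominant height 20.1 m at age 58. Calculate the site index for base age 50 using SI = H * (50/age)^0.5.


50/58 = 0.862069
(0.862069)^0.5 = 0.928477
SI = 20.1 * 0.928477 = 18.6624 ≈ 18.7 m

18.7 m


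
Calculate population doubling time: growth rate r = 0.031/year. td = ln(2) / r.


td = ln(2) / 0.031 = 0.693147 / 0.031 = 22.3596 ≈ 22.4 years

22.4 years


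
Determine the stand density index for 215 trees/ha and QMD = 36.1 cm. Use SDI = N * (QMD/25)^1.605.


QMD/25 = 36.1/25 = 1.444
(1.444)^1.605 = exp(1.605 * ln(1.444)) = exp(1.605 * 0.367417) = exp(0.589704) = 1.80345
SDI = 215 * 1.80345 = 387.742 ≈ 388

388


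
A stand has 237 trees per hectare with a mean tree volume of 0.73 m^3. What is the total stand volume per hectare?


V_stand = 237 * 0.73 = 173.01 ≈ 173.0 m^3/ha

173.0 m^3/ha


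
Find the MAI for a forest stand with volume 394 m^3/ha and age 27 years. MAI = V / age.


MAI = 394 / 27 = 14.5926 ≈ 14.59 m^3/ha/yr

14.59 m^3/ha/yr


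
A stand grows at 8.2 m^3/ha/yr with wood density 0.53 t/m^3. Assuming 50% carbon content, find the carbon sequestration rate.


C = 8.2 * 0.53 * 0.5 = 2.173 ≈ 2.17 t C/ha/yr

2.17 t C/ha/yr


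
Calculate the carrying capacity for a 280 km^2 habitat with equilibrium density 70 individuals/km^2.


K = 70 * 280 = 19600 individuals

19600 individuals


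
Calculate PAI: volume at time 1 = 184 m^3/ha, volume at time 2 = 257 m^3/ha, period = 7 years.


PAI = (V2 - V1) / period = (257 - 184) / 7 = 73 / 7 = 10.4286 ≈ 10.43 m^3/ha/yr

10.43 m^3/ha/yr


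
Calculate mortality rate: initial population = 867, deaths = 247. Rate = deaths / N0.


Mortality rate = 247 / 867 = 0.284890 ≈ 0.2849

0.2849


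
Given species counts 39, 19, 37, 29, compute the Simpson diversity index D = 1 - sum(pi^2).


Total N = 39 + 19 + 37 + 29 = 124
Per-species terms:
  p = 39/124 = 0.314516; p^2 = 0.314516^2 = 0.098920
  p = 19/124 = 0.153226; p^2 = 0.153226^2 = 0.023478
  p = 37/124 = 0.298387; p^2 = 0.298387^2 = 0.089035
  p = 29/124 = 0.233871; p^2 = 0.233871^2 = 0.054696
sum(p^2) = 0.098920 + 0.023478 + 0.089035 + 0.054696 = 0.266129
D = 1 - 0.266129 = 0.733871 ≈ 0.7339

0.7339


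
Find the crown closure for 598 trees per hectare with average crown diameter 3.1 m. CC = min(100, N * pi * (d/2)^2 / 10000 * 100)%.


(d/2)^2 = (3.1/2)^2 = 1.55^2 = 2.4025
Crown area = 3.141593 * 2.4025 = 7.54768 m^2
N * area / 10000 * 100 = 598 * 7.54768 / 10000 * 100 = 45.1351
CC = min(100, 45.1351) = 45.1351 ≈ 45.1%

45.1%


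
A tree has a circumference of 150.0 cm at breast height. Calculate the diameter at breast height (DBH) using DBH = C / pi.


DBH = C / pi = 150.0 / 3.141593 = 47.7465 ≈ 47.75 cm

47.75 cm


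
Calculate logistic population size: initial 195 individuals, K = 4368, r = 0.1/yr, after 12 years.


(K - N0)/N0 = (4368 - 195)/195 = 4173/195 = 21.4000
r*t = 0.1 * 12 = 1.2; exp(-1.2) = 0.301194
21.4000 * 0.301194 = 6.44555
1 + 6.44555 = 7.44555
N = 4368 / 7.44555 = 586.659 ≈ 587

587


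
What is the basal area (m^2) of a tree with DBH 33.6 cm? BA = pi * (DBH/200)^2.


D/200 = 33.6/200 = 0.168 m
(D/200)^2 = 0.168^2 = 0.028224
BA = 3.141593 * 0.028224 = 0.0886683 ≈ 0.0887 m^2

0.0887 m^2


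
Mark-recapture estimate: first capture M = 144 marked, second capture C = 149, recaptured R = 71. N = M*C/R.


N = M * C / R = 144 * 149 / 71 = 21456 / 71 = 302.20 ≈ 302

302 individuals


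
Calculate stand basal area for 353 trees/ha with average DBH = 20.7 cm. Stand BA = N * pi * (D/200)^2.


(D/200)^2 = (20.7/200)^2 = 0.1035^2 = 0.01071225
Individual BA = 3.141593 * 0.01071225 = 0.0336535 m^2
Stand BA = 353 * 0.0336535 = 11.8797 ≈ 11.88 m^2/ha

11.88 m^2/ha


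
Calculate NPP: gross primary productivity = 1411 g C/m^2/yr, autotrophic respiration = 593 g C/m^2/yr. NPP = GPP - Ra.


NPP = GPP - Ra = 1411 - 593 = 818 g C/m^2/yr

818 g C/m^2/yr


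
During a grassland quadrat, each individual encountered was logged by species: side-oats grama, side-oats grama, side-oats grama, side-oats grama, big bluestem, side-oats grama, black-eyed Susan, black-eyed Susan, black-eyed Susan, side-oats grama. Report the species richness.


Total individuals logged = 10
Distinct species (count of individuals): side-oats grama (6), big bluestem (1), black-eyed Susan (3)
Species richness = number of distinct species = 3

3


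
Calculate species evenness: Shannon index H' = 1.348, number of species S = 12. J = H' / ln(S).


ln(12) = 2.48491
J = H' / ln(S) = 1.348 / 2.48491 = 0.542474 ≈ 0.5425

0.5425


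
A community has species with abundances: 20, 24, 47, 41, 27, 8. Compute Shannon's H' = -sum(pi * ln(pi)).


Total N = 20 + 24 + 47 + 41 + 27 + 8 = 167
Per-species terms:
  p = 20/167 = 0.119760; ln(p) = -2.122266; p*ln(p) = 0.119760 * (-2.122266) = -0.254163
  p = 24/167 = 0.143713; ln(p) = -1.939937; p*ln(p) = 0.143713 * (-1.939937) = -0.278794
  p = 47/167 = 0.281437; ln(p) = -1.267847; p*ln(p) = 0.281437 * (-1.267847) = -0.356819
  p = 41/167 = 0.245509; ln(p) = -1.404422; p*ln(p) = 0.245509 * (-1.404422) = -0.344798
  p = 27/167 = 0.161677; ln(p) = -1.822155; p*ln(p) = 0.161677 * (-1.822155) = -0.294601
  p = 8/167 = 0.047904; ln(p) = -3.038556; p*ln(p) = 0.047904 * (-3.038556) = -0.145559
sum(p*ln(p)) = (-0.254163) + (-0.278794) + (-0.356819) + (-0.344798) + (-0.294601) + (-0.145559) = -1.674734
H' = -(-1.674734) = 1.674734 ≈ 1.6747

1.6747


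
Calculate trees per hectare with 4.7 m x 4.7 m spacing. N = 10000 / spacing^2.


N = 10000 / 4.7^2 = 10000 / 22.09 = 452.694 ≈ 453 trees/ha

453 trees/ha


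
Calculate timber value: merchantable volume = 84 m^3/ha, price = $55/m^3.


Value = 84 * 55 = $4620/ha

$4620/ha


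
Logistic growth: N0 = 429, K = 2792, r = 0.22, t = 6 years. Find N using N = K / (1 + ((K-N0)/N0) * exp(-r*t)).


(K - N0)/N0 = (2792 - 429)/429 = 2363/429 = 5.50816
r*t = 0.22 * 6 = 1.32; exp(-1.32) = 0.267135
5.50816 * 0.267135 = 1.47142
1 + 1.47142 = 2.47142
N = 2792 / 2.47142 = 1129.71 ≈ 1130

1130


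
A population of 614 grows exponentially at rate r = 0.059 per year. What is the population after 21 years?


r*t = 0.059 * 21 = 1.239
exp(1.239) = 3.45216
N = 614 * 3.45216 = 2119.63 ≈ 2120

2120


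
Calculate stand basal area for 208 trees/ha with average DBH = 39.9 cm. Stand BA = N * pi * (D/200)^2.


(D/200)^2 = (39.9/200)^2 = 0.1995^2 = 0.03980025
Individual BA = 3.141593 * 0.03980025 = 0.125036 m^2
Stand BA = 208 * 0.125036 = 26.0075 ≈ 26.01 m^2/ha

26.01 m^2/ha


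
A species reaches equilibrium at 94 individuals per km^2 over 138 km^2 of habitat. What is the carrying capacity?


K = 94 * 138 = 12972 individuals

12972 individuals


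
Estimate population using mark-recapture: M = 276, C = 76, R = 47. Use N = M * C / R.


N = M * C / R = 276 * 76 / 47 = 20976 / 47 = 446.30 ≈ 446

446 individuals


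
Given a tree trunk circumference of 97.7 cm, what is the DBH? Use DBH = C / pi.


DBH = C / pi = 97.7 / 3.141593 = 31.0989 ≈ 31.10 cm

31.10 cm


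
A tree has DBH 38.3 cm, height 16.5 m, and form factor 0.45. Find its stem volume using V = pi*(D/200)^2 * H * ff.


(D/200)^2 = (38.3/200)^2 = 0.1915^2 = 0.03667225
BA = 3.141593 * 0.03667225 = 0.115209 m^2
V = 0.115209 * 16.5 * 0.45 = 0.855427 ≈ 0.855 m^3

0.855 m^3


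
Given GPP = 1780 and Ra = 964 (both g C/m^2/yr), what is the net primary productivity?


NPP = GPP - Ra = 1780 - 964 = 816 g C/m^2/yr

816 g C/m^2/yr


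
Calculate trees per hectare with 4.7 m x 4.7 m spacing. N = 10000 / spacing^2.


N = 10000 / 4.7^2 = 10000 / 22.09 = 452.694 ≈ 453 trees/ha

453 trees/ha


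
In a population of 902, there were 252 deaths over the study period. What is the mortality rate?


Mortality rate = 252 / 902 = 0.279379 ≈ 0.2794

0.2794


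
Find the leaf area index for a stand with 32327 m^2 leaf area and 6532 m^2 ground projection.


LAI = 32327 / 6532 = 4.9490 ≈ 4.95

4.95


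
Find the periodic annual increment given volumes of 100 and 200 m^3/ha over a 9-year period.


PAI = (V2 - V1) / period = (200 - 100) / 9 = 100 / 9 = 11.1111 ≈ 11.11 m^3/ha/yr

11.11 m^3/ha/yr


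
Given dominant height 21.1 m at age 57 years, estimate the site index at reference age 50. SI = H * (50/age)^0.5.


50/57 = 0.877193
(0.877193)^0.5 = 0.936586
SI = 21.1 * 0.936586 = 19.7620 ≈ 19.8 m

19.8 m


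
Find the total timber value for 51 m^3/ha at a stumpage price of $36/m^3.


Value = 51 * 36 = $1836/ha

$1836/ha


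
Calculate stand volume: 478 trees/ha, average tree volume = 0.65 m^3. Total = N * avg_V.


V_stand = 478 * 0.65 = 310.7 m^3/ha

310.7 m^3/ha


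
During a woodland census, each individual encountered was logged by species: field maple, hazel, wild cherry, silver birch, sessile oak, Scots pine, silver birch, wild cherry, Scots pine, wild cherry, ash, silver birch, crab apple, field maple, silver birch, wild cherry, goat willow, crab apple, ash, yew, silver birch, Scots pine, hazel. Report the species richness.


Total individuals logged = 23
Distinct species (count of individuals): field maple (2), hazel (2), wild cherry (4), silver birch (5), sessile oak (1), Scots pine (3), ash (2), crab apple (2), goat willow (1), yew (1)
Species richness = number of distinct species = 10

10


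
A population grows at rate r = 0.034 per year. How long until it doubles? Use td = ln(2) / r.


td = ln(2) / 0.034 = 0.693147 / 0.034 = 20.3867 ≈ 20.4 years

20.4 years


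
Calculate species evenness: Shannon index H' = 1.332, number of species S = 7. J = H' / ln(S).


ln(7) = 1.94591
J = H' / ln(S) = 1.332 / 1.94591 = 0.684513 ≈ 0.6845

0.6845


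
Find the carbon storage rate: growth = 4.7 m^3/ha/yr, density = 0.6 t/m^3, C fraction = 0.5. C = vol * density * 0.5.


C = 4.7 * 0.6 * 0.5 = 1.41 t C/ha/yr

1.41 t C/ha/yr


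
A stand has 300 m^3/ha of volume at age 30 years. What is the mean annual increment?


MAI = 300 / 30 = 10.00 m^3/ha/yr

10.00 m^3/ha/yr


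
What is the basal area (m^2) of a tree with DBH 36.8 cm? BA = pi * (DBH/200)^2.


D/200 = 36.8/200 = 0.184 m
(D/200)^2 = 0.184^2 = 0.033856
BA = 3.141593 * 0.033856 = 0.106362 ≈ 0.1064 m^2

0.1064 m^2


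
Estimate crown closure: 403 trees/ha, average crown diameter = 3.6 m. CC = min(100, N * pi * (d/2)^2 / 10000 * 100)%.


(d/2)^2 = (3.6/2)^2 = 1.8^2 = 3.24
Crown area = 3.141593 * 3.24 = 10.1788 m^2
N * area / 10000 * 100 = 403 * 10.1788 / 10000 * 100 = 41.0206
CC = min(100, 41.0206) = 41.0206 ≈ 41.0%

41.0%


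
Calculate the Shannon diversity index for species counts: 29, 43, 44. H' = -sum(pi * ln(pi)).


Total N = 29 + 43 + 44 = 116
Per-species terms:
  p = 29/116 = 0.250000; ln(p) = -1.386294; p*ln(p) = 0.250000 * (-1.386294) = -0.346574
  p = 43/116 = 0.370690; ln(p) = -0.992389; p*ln(p) = 0.370690 * (-0.992389) = -0.367869
  p = 44/116 = 0.379310; ln(p) = -0.969401; p*ln(p) = 0.379310 * (-0.969401) = -0.367703
sum(p*ln(p)) = (-0.346574) + (-0.367869) + (-0.367703) = -1.082146
H' = -(-1.082146) = 1.082146 ≈ 1.0821

1.0821


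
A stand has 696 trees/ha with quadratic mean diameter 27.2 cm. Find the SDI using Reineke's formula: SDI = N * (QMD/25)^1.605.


QMD/25 = 27.2/25 = 1.088
(1.088)^1.605 = exp(1.605 * ln(1.088)) = exp(1.605 * 0.0843411) = exp(0.135367) = 1.14496
SDI = 696 * 1.14496 = 796.892 ≈ 797

797


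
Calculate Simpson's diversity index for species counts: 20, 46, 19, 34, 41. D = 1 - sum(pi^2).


Total N = 20 + 46 + 19 + 34 + 41 = 160
Per-species terms:
  p = 20/160 = 0.125000; p^2 = 0.125000^2 = 0.015625
  p = 46/160 = 0.287500; p^2 = 0.287500^2 = 0.082656
  p = 19/160 = 0.118750; p^2 = 0.118750^2 = 0.014102
  p = 34/160 = 0.212500; p^2 = 0.212500^2 = 0.045156
  p = 41/160 = 0.256250; p^2 = 0.256250^2 = 0.065664
sum(p^2) = 0.015625 + 0.082656 + 0.014102 + 0.045156 + 0.065664 = 0.223203
D = 1 - 0.223203 = 0.776797 ≈ 0.7768

0.7768


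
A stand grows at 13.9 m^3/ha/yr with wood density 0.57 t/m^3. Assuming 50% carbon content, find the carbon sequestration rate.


C = 13.9 * 0.57 * 0.5 = 3.9615 ≈ 3.96 t C/ha/yr

3.96 t C/ha/yr


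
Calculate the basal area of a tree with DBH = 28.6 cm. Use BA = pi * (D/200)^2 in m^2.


D/200 = 28.6/200 = 0.143 m
(D/200)^2 = 0.143^2 = 0.020449
BA = 3.141593 * 0.020449 = 0.0642424 ≈ 0.0642 m^2

0.0642 m^2


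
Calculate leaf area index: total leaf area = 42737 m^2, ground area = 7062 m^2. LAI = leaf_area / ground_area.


LAI = 42737 / 7062 = 6.0517 ≈ 6.05

6.05


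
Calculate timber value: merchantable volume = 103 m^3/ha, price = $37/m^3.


Value = 103 * 37 = $3811/ha

$3811/ha


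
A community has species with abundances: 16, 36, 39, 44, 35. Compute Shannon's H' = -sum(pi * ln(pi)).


Total N = 16 + 36 + 39 + 44 + 35 = 170
Per-species terms:
  p = 16/170 = 0.094118; ln(p) = -2.363206; p*ln(p) = 0.094118 * (-2.363206) = -0.222420
  p = 36/170 = 0.211765; ln(p) = -1.552278; p*ln(p) = 0.211765 * (-1.552278) = -0.328718
  p = 39/170 = 0.229412; ln(p) = -1.472236; p*ln(p) = 0.229412 * (-1.472236) = -0.337749
  p = 44/170 = 0.258824; ln(p) = -1.351607; p*ln(p) = 0.258824 * (-1.351607) = -0.349828
  p = 35/170 = 0.205882; ln(p) = -1.580452; p*ln(p) = 0.205882 * (-1.580452) = -0.325387
sum(p*ln(p)) = (-0.222420) + (-0.328718) + (-0.337749) + (-0.349828) + (-0.325387) = -1.564102
H' = -(-1.564102) = 1.564102 ≈ 1.5641

1.5641


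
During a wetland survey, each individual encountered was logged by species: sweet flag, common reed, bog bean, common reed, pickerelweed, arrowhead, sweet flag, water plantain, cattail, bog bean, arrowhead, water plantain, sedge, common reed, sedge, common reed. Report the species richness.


Total individuals logged = 16
Distinct species (count of individuals): sweet flag (2), common reed (4), bog bean (2), pickerelweed (1), arrowhead (2), water plantain (2), cattail (1), sedge (2)
Species richness = number of distinct species = 8

8


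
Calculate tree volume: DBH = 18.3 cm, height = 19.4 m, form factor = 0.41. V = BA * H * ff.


(D/200)^2 = (18.3/200)^2 = 0.0915^2 = 0.00837225
BA = 3.141593 * 0.00837225 = 0.0263022 m^2
V = 0.0263022 * 19.4 * 0.41 = 0.209208 ≈ 0.209 m^3

0.209 m^3


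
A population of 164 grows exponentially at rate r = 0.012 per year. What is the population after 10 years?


r*t = 0.012 * 10 = 0.12
exp(0.12) = 1.12750
N = 164 * 1.12750 = 184.910 ≈ 185

185


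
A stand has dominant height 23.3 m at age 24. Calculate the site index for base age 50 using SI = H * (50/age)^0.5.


50/24 = 2.08333
(2.08333)^0.5 = 1.44337
SI = 23.3 * 1.44337 = 33.6305 ≈ 33.6 m

33.6 m


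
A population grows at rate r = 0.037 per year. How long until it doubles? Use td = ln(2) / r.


td = ln(2) / 0.037 = 0.693147 / 0.037 = 18.7337 ≈ 18.7 years

18.7 years


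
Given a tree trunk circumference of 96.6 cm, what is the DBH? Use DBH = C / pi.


DBH = C / pi = 96.6 / 3.141593 = 30.7487 ≈ 30.75 cm

30.75 cm


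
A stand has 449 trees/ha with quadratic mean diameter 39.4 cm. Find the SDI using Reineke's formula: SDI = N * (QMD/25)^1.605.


QMD/25 = 39.4/25 = 1.576
(1.576)^1.605 = exp(1.605 * ln(1.576)) = exp(1.605 * 0.454890) = exp(0.730098) = 2.07528
SDI = 449 * 2.07528 = 931.801 ≈ 932

932


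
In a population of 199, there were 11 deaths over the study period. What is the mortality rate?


Mortality rate = 11 / 199 = 0.055276 ≈ 0.0553

0.0553


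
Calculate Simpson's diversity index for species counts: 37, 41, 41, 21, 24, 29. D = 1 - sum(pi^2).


Total N = 37 + 41 + 41 + 21 + 24 + 29 = 193
Per-species terms:
  p = 37/193 = 0.191710; p^2 = 0.191710^2 = 0.036753
  p = 41/193 = 0.212435; p^2 = 0.212435^2 = 0.045129
  p = 41/193 = 0.212435; p^2 = 0.212435^2 = 0.045129
  p = 21/193 = 0.108808; p^2 = 0.108808^2 = 0.011839
  p = 24/193 = 0.124352; p^2 = 0.124352^2 = 0.015463
  p = 29/193 = 0.150259; p^2 = 0.150259^2 = 0.022578
sum(p^2) = 0.036753 + 0.045129 + 0.045129 + 0.011839 + 0.015463 + 0.022578 = 0.176891
D = 1 - 0.176891 = 0.823109 ≈ 0.8231

0.8231


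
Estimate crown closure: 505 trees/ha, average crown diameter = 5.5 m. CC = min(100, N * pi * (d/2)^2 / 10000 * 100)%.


(d/2)^2 = (5.5/2)^2 = 2.75^2 = 7.5625
Crown area = 3.141593 * 7.5625 = 23.7583 m^2
N * area / 10000 * 100 = 505 * 23.7583 / 10000 * 100 = 119.979
CC = min(100, 119.979) = 100%

100%


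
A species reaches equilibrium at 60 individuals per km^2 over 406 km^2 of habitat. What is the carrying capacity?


K = 60 * 406 = 24360 individuals

24360 individuals


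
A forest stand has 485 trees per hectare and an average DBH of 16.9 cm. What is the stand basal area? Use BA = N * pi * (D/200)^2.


(D/200)^2 = (16.9/200)^2 = 0.0845^2 = 0.00714025
Individual BA = 3.141593 * 0.00714025 = 0.0224318 m^2
Stand BA = 485 * 0.0224318 = 10.8794 ≈ 10.88 m^2/ha

10.88 m^2/ha


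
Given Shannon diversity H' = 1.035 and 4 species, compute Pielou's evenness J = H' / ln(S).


ln(4) = 1.38629
J = H' / ln(S) = 1.035 / 1.38629 = 0.746597 ≈ 0.7466

0.7466


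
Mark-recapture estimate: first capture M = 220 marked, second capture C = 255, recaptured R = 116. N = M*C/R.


N = M * C / R = 220 * 255 / 116 = 56100 / 116 = 483.62 ≈ 484

484 individuals


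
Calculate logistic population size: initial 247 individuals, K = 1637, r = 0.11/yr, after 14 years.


(K - N0)/N0 = (1637 - 247)/247 = 1390/247 = 5.62753
r*t = 0.11 * 14 = 1.54; exp(-1.54) = 0.214381
5.62753 * 0.214381 = 1.20644
1 + 1.20644 = 2.20644
N = 1637 / 2.20644 = 741.919 ≈ 742

742


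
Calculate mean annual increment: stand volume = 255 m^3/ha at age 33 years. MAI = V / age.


MAI = 255 / 33 = 7.7273 ≈ 7.73 m^3/ha/yr

7.73 m^3/ha/yr


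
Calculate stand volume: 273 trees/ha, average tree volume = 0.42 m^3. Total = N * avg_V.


V_stand = 273 * 0.42 = 114.66 ≈ 114.7 m^3/ha

114.7 m^3/ha


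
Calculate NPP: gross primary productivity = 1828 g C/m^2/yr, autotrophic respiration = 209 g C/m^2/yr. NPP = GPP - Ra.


NPP = GPP - Ra = 1828 - 209 = 1619 g C/m^2/yr

1619 g C/m^2/yr


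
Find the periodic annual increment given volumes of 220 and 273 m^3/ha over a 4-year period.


PAI = (V2 - V1) / period = (273 - 220) / 4 = 53 / 4 = 13.25 m^3/ha/yr

13.25 m^3/ha/yr


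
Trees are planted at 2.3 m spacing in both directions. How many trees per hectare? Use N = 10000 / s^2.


N = 10000 / 2.3^2 = 10000 / 5.29 = 1890.36 ≈ 1890 trees/ha

1890 trees/ha


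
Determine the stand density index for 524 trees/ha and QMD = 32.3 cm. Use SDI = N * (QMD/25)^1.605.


QMD/25 = 32.3/25 = 1.292
(1.292)^1.605 = exp(1.605 * ln(1.292)) = exp(1.605 * 0.256191) = exp(0.411187) = 1.50861
SDI = 524 * 1.50861 = 790.512 ≈ 791

791


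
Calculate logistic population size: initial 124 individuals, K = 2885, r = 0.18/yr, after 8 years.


(K - N0)/N0 = (2885 - 124)/124 = 2761/124 = 22.2661
r*t = 0.18 * 8 = 1.44; exp(-1.44) = 0.236928
22.2661 * 0.236928 = 5.27546
1 + 5.27546 = 6.27546
N = 2885 / 6.27546 = 459.727 ≈ 460

460


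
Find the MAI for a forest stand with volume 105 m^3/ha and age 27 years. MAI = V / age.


MAI = 105 / 27 = 3.8889 ≈ 3.89 m^3/ha/yr

3.89 m^3/ha/yr


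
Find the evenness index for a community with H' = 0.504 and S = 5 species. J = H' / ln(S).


ln(5) = 1.60944
J = H' / ln(S) = 0.504 / 1.60944 = 0.313152 ≈ 0.3132

0.3132


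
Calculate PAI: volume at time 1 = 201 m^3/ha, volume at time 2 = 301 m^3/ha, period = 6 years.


PAI = (V2 - V1) / period = (301 - 201) / 6 = 100 / 6 = 16.6667 ≈ 16.67 m^3/ha/yr

16.67 m^3/ha/yr


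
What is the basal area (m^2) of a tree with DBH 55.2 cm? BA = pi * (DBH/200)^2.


D/200 = 55.2/200 = 0.276 m
(D/200)^2 = 0.276^2 = 0.076176
BA = 3.141593 * 0.076176 = 0.239314 ≈ 0.2393 m^2

0.2393 m^2


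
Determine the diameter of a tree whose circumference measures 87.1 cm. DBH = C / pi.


DBH = C / pi = 87.1 / 3.141593 = 27.7248 ≈ 27.72 cm

27.72 cm


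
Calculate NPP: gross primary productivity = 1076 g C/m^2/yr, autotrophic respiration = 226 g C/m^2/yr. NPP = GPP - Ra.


NPP = GPP - Ra = 1076 - 226 = 850 g C/m^2/yr

850 g C/m^2/yr


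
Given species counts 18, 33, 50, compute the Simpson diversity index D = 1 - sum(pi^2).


Total N = 18 + 33 + 50 = 101
Per-species terms:
  p = 18/101 = 0.178218; p^2 = 0.178218^2 = 0.031762
  p = 33/101 = 0.326733; p^2 = 0.326733^2 = 0.106754
  p = 50/101 = 0.495050; p^2 = 0.495050^2 = 0.245075
sum(p^2) = 0.031762 + 0.106754 + 0.245075 = 0.383591
D = 1 - 0.383591 = 0.616409 ≈ 0.6164

0.6164


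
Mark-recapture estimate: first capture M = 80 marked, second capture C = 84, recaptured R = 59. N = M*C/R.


N = M * C / R = 80 * 84 / 59 = 6720 / 59 = 113.90 ≈ 114

114 individuals


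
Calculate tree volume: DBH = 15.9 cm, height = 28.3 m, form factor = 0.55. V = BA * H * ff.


(D/200)^2 = (15.9/200)^2 = 0.0795^2 = 0.00632025
BA = 3.141593 * 0.00632025 = 0.0198557 m^2
V = 0.0198557 * 28.3 * 0.55 = 0.309054 ≈ 0.309 m^3

0.309 m^3


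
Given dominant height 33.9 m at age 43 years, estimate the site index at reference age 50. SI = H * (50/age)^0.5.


50/43 = 1.16279
(1.16279)^0.5 = 1.07833
SI = 33.9 * 1.07833 = 36.5554 ≈ 36.6 m

36.6 m


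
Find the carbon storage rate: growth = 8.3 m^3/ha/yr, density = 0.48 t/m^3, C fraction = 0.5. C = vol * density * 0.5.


C = 8.3 * 0.48 * 0.5 = 1.992 ≈ 1.99 t C/ha/yr

1.99 t C/ha/yr


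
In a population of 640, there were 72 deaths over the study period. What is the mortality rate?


Mortality rate = 72 / 640 = 0.1125

0.1125


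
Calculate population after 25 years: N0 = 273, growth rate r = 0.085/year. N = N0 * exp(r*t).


r*t = 0.085 * 25 = 2.125
exp(2.125) = 8.37290
N = 273 * 8.37290 = 2285.80 ≈ 2286

2286


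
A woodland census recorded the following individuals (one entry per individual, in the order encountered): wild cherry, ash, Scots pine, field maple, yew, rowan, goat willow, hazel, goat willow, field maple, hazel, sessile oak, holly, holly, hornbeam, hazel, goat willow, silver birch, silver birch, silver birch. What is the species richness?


Total individuals logged = 20
Distinct species (count of individuals): wild cherry (1), ash (1), Scots pine (1), field maple (2), yew (1), rowan (1), goat willow (3), hazel (3), sessile oak (1), holly (2), hornbeam (1), silver birch (3)
Species richness = number of distinct species = 12

12


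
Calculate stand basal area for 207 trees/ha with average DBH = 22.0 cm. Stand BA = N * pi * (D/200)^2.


(D/200)^2 = (22.0/200)^2 = 0.11^2 = 0.0121
Individual BA = 3.141593 * 0.0121 = 0.0380133 m^2
Stand BA = 207 * 0.0380133 = 7.86875 ≈ 7.87 m^2/ha

7.87 m^2/ha


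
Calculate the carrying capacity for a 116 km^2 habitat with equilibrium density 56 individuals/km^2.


K = 56 * 116 = 6496 individuals

6496 individuals


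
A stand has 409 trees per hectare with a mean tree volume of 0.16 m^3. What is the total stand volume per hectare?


V_stand = 409 * 0.16 = 65.44 ≈ 65.4 m^3/ha

65.4 m^3/ha


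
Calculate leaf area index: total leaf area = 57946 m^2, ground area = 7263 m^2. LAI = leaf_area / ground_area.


LAI = 57946 / 7263 = 7.9782 ≈ 7.98

7.98


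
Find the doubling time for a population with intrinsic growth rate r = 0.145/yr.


td = ln(2) / 0.145 = 0.693147 / 0.145 = 4.78032 ≈ 4.8 years

4.8 years


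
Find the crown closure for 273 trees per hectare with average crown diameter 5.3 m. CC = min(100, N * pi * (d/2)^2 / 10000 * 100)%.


(d/2)^2 = (5.3/2)^2 = 2.65^2 = 7.0225
Crown area = 3.141593 * 7.0225 = 22.0618 m^2
N * area / 10000 * 100 = 273 * 22.0618 / 10000 * 100 = 60.2287
CC = min(100, 60.2287) = 60.2287 ≈ 60.2%

60.2%


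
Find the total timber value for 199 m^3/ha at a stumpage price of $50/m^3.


Value = 199 * 50 = $9950/ha

$9950/ha


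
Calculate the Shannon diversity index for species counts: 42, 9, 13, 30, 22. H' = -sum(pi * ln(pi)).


Total N = 42 + 9 + 13 + 30 + 22 = 116
Per-species terms:
  p = 42/116 = 0.362069; ln(p) = -1.015920; p*ln(p) = 0.362069 * (-1.015920) = -0.367833
  p = 9/116 = 0.077586; ln(p) = -2.556368; p*ln(p) = 0.077586 * (-2.556368) = -0.198338
  p = 13/116 = 0.112069; ln(p) = -2.188641; p*ln(p) = 0.112069 * (-2.188641) = -0.245279
  p = 30/116 = 0.258621; ln(p) = -1.352392; p*ln(p) = 0.258621 * (-1.352392) = -0.349757
  p = 22/116 = 0.189655; ln(p) = -1.662549; p*ln(p) = 0.189655 * (-1.662549) = -0.315311
sum(p*ln(p)) = (-0.367833) + (-0.198338) + (-0.245279) + (-0.349757) + (-0.315311) = -1.476518
H' = -(-1.476518) = 1.476518 ≈ 1.4765

1.4765


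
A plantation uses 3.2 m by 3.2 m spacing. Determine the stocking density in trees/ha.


N = 10000 / 3.2^2 = 10000 / 10.24 = 976.563 ≈ 977 trees/ha

977 trees/ha


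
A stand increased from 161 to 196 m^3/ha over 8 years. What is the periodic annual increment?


PAI = (V2 - V1) / period = (196 - 161) / 8 = 35 / 8 = 4.3750 ≈ 4.38 m^3/ha/yr

4.38 m^3/ha/yr


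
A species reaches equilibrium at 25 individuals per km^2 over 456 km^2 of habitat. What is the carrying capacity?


K = 25 * 456 = 11400 individuals

11400 individuals


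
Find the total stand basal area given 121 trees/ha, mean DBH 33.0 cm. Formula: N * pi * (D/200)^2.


(D/200)^2 = (33.0/200)^2 = 0.165^2 = 0.027225
Individual BA = 3.141593 * 0.027225 = 0.0855299 m^2
Stand BA = 121 * 0.0855299 = 10.3491 ≈ 10.35 m^2/ha

10.35 m^2/ha


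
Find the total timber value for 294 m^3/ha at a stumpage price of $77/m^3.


Value = 294 * 77 = $22638/ha

$22638/ha


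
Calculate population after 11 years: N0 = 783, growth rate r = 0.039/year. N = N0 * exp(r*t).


r*t = 0.039 * 11 = 0.429
exp(0.429) = 1.53572
N = 783 * 1.53572 = 1202.47 ≈ 1202

1202


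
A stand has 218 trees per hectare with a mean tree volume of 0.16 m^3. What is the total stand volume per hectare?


V_stand = 218 * 0.16 = 34.88 ≈ 34.9 m^3/ha

34.9 m^3/ha


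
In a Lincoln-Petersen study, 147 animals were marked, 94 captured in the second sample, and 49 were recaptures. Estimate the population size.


N = M * C / R = 147 * 94 / 49 = 13818 / 49 = 282

282 individuals
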